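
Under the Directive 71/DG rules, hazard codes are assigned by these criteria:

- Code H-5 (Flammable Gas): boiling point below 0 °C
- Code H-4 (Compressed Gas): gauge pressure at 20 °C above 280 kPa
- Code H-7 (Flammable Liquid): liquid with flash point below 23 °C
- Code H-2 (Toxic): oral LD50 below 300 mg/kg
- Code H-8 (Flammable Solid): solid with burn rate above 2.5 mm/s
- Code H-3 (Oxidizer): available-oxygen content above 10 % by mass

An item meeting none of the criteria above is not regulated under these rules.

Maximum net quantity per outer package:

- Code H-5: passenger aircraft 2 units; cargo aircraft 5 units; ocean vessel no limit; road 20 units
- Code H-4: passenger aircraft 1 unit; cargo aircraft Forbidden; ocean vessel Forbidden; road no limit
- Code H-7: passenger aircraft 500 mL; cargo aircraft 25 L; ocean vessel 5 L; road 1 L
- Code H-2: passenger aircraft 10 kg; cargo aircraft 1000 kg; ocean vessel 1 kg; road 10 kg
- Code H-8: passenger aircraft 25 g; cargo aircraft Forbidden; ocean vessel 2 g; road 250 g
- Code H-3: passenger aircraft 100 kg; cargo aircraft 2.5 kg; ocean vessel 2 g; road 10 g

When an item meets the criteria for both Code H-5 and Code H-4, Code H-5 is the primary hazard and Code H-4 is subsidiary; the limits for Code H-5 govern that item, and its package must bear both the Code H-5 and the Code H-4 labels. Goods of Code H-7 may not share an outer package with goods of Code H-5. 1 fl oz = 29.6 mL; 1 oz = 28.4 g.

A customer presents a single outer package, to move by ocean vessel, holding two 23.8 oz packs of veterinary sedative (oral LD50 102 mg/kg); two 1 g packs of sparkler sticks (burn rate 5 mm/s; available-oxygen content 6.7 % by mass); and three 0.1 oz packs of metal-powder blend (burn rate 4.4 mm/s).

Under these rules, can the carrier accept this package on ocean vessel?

Oral LD50 102 mg/kg meets the Code H-2 criterion (Toxic), so the veterinary sedative is Code H-2.
Sparkler sticks: burn rate 5 mm/s > 2.5 mm/s → Code H-8 (Flammable Solid).
Metal-powder blend: burn rate 4.4 mm/s > 2.5 mm/s → Code H-8 (Flammable Solid).
Total Code H-8: (two 1 g packs = 2 g) + (three 0.1 oz packs = 8.52 g) = 10.52 g.
10.52 g > 2 g (ocean vessel limit, Code H-8) — over the limit.
Code H-2 quantity: two 23.8 oz packs = 1351.84 g.
That exceeds the Code H-2 ocean vessel limit of 1 kg.
The segregation rule (Code H-7 with Code H-5) does not apply to Code H-8 with Code H-2.

No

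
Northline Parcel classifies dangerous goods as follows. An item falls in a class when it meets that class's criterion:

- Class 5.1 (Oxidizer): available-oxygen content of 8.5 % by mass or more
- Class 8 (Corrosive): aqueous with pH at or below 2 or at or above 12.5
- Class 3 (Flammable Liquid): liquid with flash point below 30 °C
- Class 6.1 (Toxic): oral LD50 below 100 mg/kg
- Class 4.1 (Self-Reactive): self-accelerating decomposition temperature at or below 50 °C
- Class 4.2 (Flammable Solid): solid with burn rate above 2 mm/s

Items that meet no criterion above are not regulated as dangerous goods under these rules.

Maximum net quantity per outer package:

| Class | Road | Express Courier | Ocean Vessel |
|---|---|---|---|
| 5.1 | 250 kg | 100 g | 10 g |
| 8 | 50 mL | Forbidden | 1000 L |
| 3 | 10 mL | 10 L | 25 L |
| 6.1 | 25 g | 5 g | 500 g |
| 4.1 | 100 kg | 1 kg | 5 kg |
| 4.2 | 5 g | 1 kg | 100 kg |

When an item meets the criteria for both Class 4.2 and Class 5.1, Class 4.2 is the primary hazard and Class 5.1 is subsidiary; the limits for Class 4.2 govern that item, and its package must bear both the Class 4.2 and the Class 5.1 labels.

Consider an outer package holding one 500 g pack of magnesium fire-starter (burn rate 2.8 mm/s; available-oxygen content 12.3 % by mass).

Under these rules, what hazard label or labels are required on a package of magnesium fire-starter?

Magnesium fire-starter: burn rate 2.8 mm/s > 2 mm/s → Class 4.2 (Flammable Solid).
Available-oxygen content 12.3 % by mass meets the Class 5.1 criterion (Oxidizer), so the magnesium fire-starter is Class 5.1.
By the precedence rule Class 4.2 is primary and Class 5.1 is subsidiary, and that rule requires both labels on the package.

Class 4.2 and 5.1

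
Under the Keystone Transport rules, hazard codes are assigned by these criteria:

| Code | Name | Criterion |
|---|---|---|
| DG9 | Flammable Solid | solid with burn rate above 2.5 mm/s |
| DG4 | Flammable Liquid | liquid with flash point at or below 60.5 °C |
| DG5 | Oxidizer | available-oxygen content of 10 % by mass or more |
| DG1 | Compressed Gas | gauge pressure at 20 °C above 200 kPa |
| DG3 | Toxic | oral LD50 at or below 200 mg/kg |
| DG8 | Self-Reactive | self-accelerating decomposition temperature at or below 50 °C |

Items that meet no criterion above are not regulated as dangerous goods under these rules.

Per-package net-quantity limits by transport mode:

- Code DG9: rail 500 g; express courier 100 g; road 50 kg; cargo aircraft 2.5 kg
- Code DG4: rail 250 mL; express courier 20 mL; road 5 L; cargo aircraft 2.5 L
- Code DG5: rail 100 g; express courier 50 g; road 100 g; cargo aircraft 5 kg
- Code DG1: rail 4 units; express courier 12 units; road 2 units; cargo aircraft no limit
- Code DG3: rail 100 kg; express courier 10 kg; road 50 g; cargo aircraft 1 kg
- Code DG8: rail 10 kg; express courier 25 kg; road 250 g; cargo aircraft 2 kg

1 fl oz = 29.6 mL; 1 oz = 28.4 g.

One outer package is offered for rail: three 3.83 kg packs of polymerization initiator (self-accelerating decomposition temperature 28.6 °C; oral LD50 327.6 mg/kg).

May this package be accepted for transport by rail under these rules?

Self-accelerating decomposition temperature 28.6 °C meets the Code DG8 criterion (Self-Reactive), so the polymerization initiator is Code DG8.
Code DG8 quantity: three 3.83 kg packs = 11.49 kg.
11.49 kg exceeds the rail limit of 10 kg for Code DG8.

No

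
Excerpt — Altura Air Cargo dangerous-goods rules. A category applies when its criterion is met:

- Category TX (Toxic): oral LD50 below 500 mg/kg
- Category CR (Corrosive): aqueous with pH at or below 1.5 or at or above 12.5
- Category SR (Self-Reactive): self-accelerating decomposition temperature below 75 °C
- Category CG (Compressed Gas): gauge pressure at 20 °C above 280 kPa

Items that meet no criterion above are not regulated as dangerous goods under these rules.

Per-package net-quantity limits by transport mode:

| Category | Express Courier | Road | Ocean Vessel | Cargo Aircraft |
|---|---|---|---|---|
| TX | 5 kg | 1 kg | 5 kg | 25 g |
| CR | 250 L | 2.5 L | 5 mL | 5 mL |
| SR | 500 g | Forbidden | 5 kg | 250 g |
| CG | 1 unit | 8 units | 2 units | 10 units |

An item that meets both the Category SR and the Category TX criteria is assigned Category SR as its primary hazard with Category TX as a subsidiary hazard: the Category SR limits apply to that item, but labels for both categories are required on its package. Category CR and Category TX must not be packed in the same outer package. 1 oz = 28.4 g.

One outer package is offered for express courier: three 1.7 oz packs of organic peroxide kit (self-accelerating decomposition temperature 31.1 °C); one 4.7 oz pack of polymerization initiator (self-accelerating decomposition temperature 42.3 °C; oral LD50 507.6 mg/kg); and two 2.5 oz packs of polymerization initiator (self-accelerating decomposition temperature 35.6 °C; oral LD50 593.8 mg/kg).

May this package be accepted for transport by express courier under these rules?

Yes

The organic peroxide kit has self-accelerating decomposition temperature 31.1 °C, which is < 75 °C, so it is Category SR (Self-Reactive).
With self-accelerating decomposition temperature 42.3 °C (< 75 °C), the polymerization initiator falls in Category SR.
Self-accelerating decomposition temperature 35.6 °C meets the Category SR criterion (Self-Reactive), so the polymerization initiator is Category SR.
Total Category SR: (three 1.7 oz packs = 144.84 g) + (one 4.7 oz pack = 133.48 g) + (two 2.5 oz packs = 142 g) = 420.32 g.
420.32 g is within the express courier limit of 500 g for Category SR.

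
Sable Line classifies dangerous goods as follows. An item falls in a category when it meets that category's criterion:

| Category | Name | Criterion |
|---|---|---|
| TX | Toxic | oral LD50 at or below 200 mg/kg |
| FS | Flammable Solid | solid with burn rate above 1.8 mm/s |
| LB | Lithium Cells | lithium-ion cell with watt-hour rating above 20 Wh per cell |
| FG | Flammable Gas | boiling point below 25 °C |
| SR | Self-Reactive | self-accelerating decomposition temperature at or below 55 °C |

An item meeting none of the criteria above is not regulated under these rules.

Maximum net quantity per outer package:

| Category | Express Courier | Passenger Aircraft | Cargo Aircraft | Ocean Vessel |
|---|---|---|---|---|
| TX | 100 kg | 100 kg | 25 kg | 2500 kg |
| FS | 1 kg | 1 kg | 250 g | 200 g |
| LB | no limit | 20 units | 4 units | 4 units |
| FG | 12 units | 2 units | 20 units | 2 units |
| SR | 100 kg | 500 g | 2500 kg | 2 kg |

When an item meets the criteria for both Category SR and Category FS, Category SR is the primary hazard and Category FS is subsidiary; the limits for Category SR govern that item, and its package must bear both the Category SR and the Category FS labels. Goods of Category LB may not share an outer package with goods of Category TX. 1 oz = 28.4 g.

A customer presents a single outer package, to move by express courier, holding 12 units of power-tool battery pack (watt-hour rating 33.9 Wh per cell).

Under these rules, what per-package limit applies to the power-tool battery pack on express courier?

no limit

The power-tool battery pack has watt-hour rating 33.9 Wh per cell, which is > 20 Wh per cell, so it is Category LB (Lithium Cells).
The express courier limit for Category LB is no limit.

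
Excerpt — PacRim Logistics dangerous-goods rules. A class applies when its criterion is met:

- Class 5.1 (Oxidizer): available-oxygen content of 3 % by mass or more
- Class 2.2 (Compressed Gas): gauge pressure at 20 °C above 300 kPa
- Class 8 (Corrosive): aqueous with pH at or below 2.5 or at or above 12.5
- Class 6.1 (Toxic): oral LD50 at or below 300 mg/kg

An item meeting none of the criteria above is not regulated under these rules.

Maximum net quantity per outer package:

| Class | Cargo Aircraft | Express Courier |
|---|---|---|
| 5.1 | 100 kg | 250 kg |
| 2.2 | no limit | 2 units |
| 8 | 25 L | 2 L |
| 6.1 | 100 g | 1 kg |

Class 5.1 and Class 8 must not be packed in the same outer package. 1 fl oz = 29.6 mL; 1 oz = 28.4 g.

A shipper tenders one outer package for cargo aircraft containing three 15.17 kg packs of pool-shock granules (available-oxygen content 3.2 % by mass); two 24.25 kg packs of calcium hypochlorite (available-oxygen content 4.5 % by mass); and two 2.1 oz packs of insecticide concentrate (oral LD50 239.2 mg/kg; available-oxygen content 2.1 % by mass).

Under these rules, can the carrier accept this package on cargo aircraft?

The pool-shock granules have available-oxygen content 3.2 % by mass, which is ≥ 3 % by mass, so they are Class 5.1 (Oxidizer).
Available-oxygen content 4.5 % by mass meets the Class 5.1 criterion (Oxidizer), so the calcium hypochlorite is Class 5.1.
Insecticide concentrate: oral LD50 239.2 mg/kg ≤ 300 mg/kg → Class 6.1 (Toxic).
Total Class 5.1: (three 15.17 kg packs = 45.51 kg) + (two 24.25 kg packs = 48.5 kg) = 94.01 kg.
94.01 kg is within the cargo aircraft limit of 100 kg for Class 5.1.
Class 6.1 quantity: two 2.1 oz packs = 119.28 g.
119.28 g exceeds the cargo aircraft limit of 100 g for Class 6.1.
The segregation rule (Class 5.1 with Class 8) does not apply to Class 5.1 with Class 6.1.

No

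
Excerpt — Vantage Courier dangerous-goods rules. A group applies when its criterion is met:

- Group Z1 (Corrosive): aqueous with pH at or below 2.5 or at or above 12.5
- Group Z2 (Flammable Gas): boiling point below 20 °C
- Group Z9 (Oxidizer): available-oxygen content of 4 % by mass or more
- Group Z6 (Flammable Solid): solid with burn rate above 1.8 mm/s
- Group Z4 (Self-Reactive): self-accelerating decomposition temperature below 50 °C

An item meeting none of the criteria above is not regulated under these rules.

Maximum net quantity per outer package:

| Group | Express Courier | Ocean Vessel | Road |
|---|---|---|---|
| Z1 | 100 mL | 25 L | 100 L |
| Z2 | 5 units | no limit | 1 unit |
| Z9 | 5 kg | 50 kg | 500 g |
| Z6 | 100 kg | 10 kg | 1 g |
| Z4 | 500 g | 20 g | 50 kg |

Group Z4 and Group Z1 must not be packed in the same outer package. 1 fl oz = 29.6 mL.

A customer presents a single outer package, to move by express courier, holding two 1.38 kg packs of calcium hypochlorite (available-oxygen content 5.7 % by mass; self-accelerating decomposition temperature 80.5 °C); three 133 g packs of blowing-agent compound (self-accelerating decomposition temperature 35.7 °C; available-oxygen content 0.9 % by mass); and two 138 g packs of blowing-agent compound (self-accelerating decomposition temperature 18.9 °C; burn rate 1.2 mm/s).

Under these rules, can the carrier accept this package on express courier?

No

Available-oxygen content 5.7 % by mass meets the Group Z9 criterion (Oxidizer), so the calcium hypochlorite is Group Z9.
With self-accelerating decomposition temperature 35.7 °C (< 50 °C), the blowing-agent compound falls in Group Z4.
Blowing-agent compound: self-accelerating decomposition temperature 18.9 °C < 50 °C → Group Z4 (Self-Reactive).
Total Group Z4: (three 133 g packs = 399 g) + (two 138 g packs = 276 g) = 675 g.
675 g > 500 g (express courier limit, Group Z4) — over the limit.
Group Z9 quantity: two 1.38 kg packs = 2.76 kg.
That is within the Group Z9 express courier limit of 5 kg.
The segregation rule (Group Z4 with Group Z1) does not apply to Group Z4 with Group Z9.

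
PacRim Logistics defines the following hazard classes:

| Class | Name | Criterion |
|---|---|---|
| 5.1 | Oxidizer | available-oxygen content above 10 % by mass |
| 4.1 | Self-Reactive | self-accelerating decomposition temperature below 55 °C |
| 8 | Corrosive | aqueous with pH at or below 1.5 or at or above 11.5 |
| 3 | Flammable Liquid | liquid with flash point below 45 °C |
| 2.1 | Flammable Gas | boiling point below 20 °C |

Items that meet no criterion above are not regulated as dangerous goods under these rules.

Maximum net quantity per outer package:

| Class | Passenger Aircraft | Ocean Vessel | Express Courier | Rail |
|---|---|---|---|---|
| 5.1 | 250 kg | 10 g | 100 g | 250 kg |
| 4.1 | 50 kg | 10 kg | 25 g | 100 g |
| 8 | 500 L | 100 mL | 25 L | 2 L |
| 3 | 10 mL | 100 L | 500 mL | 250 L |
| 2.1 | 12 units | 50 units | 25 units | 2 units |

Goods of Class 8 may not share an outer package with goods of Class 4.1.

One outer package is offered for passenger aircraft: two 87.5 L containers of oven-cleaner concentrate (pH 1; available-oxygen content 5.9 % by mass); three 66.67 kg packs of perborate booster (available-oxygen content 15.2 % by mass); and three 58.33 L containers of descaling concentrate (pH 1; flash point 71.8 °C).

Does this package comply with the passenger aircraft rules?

The oven-cleaner concentrate has pH 1, which is ≤ 1.5, so it is Class 8 (Corrosive).
Perborate booster: available-oxygen content 15.2 % by mass > 10 % by mass → Class 5.1 (Oxidizer).
pH 1 meets the Class 8 criterion (Corrosive), so the descaling concentrate is Class 8.
Total Class 8: (two 87.5 L containers = 175 L) + (three 58.33 L containers = 174.99 L) = 349.99 L.
349.99 L ≤ 500 L (passenger aircraft limit, Class 8) — within limit.
Class 5.1 quantity: three 66.67 kg packs = 200.01 kg.
That is within the Class 5.1 passenger aircraft limit of 250 kg.
The segregation rule (Class 8 with Class 4.1) does not apply to Class 8 with Class 5.1.
Every hazard class is within its passenger aircraft limit and no segregation rule is violated.

Yes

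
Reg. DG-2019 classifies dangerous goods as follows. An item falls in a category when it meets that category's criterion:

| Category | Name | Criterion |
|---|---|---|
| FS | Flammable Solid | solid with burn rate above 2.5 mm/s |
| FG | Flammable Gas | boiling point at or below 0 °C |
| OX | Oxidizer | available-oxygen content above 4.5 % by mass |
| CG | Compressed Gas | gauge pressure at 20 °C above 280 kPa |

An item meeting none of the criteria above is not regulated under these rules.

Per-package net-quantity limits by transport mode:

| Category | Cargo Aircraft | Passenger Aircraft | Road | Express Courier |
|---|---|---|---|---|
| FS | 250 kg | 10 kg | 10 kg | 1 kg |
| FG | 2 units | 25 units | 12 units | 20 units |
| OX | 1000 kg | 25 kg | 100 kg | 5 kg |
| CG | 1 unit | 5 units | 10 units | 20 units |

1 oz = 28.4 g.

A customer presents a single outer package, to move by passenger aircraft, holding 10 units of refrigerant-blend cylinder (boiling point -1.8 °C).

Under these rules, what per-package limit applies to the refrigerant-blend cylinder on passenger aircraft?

25 units

The refrigerant-blend cylinder has boiling point -1.8 °C, which is ≤ 0 °C, so it is Category FG (Flammable Gas).
The passenger aircraft limit for Category FG is 25 units.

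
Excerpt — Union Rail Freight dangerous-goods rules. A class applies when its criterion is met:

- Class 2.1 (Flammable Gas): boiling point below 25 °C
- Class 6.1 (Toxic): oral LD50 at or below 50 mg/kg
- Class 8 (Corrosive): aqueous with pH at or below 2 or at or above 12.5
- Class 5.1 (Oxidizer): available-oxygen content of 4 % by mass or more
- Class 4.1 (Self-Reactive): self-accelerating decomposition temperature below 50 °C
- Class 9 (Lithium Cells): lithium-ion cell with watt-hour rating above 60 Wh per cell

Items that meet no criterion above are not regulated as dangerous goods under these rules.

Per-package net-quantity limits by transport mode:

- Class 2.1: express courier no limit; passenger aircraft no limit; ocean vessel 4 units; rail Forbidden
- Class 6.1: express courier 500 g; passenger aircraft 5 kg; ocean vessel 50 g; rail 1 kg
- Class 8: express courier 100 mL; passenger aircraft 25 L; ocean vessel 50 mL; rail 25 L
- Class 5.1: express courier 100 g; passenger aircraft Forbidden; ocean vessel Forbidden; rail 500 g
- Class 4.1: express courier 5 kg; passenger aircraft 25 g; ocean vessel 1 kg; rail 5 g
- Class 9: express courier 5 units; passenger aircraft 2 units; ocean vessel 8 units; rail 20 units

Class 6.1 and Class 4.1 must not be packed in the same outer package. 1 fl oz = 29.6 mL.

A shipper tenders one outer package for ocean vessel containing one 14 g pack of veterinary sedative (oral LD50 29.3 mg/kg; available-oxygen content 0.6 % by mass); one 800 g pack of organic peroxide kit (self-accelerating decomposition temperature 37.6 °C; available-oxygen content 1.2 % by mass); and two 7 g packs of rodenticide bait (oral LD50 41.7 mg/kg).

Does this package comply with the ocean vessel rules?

The veterinary sedative has oral LD50 29.3 mg/kg, which is ≤ 50 mg/kg, so it is Class 6.1 (Toxic).
Self-accelerating decomposition temperature 37.6 °C meets the Class 4.1 criterion (Self-Reactive), so the organic peroxide kit is Class 4.1.
The rodenticide bait has oral LD50 41.7 mg/kg, which is ≤ 50 mg/kg, so it is Class 6.1 (Toxic).
Total Class 6.1: 14 g + (two 7 g packs = 14 g) = 28 g.
28 g ≤ 50 g (ocean vessel limit, Class 6.1) — within limit.
Class 4.1 quantity: 800 g.
That is within the Class 4.1 ocean vessel limit of 1 kg.
Class 6.1 and Class 4.1 may not share an outer package.

No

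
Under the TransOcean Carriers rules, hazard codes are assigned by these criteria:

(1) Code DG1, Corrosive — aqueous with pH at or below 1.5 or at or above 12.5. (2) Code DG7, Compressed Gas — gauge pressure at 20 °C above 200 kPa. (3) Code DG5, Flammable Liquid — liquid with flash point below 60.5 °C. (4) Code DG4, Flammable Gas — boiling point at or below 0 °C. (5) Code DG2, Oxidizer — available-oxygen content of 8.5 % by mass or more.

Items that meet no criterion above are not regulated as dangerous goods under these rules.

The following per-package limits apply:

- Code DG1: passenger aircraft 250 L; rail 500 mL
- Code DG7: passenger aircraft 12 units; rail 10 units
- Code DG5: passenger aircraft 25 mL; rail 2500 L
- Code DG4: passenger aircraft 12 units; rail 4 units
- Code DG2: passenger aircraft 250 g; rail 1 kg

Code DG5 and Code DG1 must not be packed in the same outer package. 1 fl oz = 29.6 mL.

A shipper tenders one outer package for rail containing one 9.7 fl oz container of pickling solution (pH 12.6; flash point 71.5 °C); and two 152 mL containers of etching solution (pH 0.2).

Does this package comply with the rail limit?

No

The pickling solution has pH 12.6, which is ≥ 12.5, so it is Code DG1 (Corrosive).
With pH 0.2 (≤ 1.5), the etching solution falls in Code DG1.
Code DG1 net quantity: (one 9.7 fl oz container = 287.12 mL) + (two 152 mL containers = 304 mL) = 591.12 mL.
That exceeds the Code DG1 rail limit of 500 mL.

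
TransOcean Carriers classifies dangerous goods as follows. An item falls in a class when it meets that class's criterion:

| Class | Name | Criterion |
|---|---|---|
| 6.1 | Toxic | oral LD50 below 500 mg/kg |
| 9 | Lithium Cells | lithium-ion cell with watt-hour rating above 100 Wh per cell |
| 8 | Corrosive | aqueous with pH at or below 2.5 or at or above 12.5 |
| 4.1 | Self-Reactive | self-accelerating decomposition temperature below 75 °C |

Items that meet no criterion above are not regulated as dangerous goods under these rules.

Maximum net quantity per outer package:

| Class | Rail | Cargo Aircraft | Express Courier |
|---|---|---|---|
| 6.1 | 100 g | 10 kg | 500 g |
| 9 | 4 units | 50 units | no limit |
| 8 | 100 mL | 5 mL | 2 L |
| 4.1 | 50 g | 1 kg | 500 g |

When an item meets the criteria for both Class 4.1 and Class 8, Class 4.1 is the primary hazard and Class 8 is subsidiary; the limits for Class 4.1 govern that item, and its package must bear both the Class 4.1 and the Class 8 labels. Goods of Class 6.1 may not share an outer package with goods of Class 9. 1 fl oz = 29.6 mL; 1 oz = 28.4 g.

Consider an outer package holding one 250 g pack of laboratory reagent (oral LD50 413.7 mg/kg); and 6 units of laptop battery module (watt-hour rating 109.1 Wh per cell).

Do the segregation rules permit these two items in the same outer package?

Oral LD50 413.7 mg/kg meets the Class 6.1 criterion (Toxic), so the laboratory reagent is Class 6.1.
Watt-hour rating 109.1 Wh per cell meets the Class 9 criterion (Lithium Cells), so the laptop battery module is Class 9.
Class 6.1 and Class 9 may not share an outer package.

No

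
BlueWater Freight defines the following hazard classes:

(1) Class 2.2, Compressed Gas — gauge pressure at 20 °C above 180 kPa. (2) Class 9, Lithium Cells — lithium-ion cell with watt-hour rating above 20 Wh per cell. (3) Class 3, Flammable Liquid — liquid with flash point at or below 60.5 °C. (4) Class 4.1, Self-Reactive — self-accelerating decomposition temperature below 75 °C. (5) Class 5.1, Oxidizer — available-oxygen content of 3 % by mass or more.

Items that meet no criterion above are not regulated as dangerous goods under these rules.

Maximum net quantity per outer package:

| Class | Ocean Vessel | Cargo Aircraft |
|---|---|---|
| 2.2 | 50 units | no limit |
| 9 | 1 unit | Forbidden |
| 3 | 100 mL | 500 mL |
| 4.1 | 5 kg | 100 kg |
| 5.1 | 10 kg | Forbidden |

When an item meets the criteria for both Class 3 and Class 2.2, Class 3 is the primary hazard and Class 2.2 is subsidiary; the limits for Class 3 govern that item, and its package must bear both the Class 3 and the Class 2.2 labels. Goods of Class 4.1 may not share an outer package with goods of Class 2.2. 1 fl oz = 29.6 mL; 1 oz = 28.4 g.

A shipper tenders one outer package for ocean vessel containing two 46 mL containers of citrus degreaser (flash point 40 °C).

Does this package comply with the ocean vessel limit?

Flash point 40 °C meets the Class 3 criterion (Flammable Liquid), so the citrus degreaser is Class 3.
Class 3 quantity: two 46 mL containers = 92 mL.
92 mL is within the ocean vessel limit of 100 mL for Class 3.

Yes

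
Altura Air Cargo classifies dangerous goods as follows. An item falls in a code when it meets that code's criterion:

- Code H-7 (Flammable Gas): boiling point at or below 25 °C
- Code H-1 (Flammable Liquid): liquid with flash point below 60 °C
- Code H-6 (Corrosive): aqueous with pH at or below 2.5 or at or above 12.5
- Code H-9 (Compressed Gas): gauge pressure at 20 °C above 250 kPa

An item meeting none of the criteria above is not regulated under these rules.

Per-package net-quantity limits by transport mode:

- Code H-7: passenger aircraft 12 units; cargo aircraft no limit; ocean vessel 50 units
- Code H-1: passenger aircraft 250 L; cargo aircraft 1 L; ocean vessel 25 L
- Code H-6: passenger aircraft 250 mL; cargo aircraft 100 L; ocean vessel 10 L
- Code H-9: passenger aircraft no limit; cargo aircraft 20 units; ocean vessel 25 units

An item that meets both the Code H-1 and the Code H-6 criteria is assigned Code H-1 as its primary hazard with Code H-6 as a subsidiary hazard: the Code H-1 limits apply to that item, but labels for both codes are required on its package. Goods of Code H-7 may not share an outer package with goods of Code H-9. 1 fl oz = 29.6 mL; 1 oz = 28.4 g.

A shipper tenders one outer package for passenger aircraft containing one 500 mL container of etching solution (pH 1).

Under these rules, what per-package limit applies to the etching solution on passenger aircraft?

250 mL

Etching solution: pH 1 ≤ 2.5 → Code H-6 (Corrosive).
The passenger aircraft limit for Code H-6 is 250 mL.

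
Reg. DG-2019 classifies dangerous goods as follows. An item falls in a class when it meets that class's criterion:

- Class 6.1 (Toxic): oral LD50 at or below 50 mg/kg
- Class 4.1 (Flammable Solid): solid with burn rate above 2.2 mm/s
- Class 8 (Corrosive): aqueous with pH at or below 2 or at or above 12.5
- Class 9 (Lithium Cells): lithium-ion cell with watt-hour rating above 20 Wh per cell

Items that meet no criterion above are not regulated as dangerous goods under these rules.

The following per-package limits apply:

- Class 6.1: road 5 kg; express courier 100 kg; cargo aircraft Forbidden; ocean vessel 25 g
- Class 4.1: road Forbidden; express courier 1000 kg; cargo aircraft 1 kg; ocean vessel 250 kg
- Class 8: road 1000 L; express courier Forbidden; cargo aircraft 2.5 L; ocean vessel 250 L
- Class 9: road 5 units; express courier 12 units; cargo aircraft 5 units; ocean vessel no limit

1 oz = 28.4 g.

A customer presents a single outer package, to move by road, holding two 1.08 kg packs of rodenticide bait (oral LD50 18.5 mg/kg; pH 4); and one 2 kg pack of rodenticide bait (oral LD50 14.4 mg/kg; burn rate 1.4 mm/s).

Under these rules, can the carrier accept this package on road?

With oral LD50 18.5 mg/kg (≤ 50 mg/kg), the rodenticide bait falls in Class 6.1.
With oral LD50 14.4 mg/kg (≤ 50 mg/kg), the rodenticide bait falls in Class 6.1.
Total Class 6.1: (two 1.08 kg packs = 2.16 kg) + 2 kg = 4.16 kg.
That is within the Class 6.1 road limit of 5 kg.

Yes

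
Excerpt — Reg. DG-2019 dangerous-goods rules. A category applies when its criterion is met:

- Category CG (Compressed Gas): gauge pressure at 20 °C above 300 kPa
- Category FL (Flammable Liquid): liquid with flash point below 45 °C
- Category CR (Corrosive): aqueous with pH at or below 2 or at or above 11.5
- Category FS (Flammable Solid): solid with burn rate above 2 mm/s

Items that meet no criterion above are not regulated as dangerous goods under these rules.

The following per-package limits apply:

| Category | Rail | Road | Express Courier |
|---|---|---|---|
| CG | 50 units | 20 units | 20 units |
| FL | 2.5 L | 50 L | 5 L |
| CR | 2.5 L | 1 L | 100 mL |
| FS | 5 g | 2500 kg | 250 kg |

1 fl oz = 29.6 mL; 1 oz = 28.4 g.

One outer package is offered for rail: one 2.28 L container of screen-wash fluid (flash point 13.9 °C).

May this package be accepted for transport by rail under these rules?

The screen-wash fluid has flash point 13.9 °C, which is < 45 °C, so it is Category FL (Flammable Liquid).
Category FL quantity: 2.28 L.
2.28 L ≤ 2.5 L (rail limit, Category FL) — within limit.

Yes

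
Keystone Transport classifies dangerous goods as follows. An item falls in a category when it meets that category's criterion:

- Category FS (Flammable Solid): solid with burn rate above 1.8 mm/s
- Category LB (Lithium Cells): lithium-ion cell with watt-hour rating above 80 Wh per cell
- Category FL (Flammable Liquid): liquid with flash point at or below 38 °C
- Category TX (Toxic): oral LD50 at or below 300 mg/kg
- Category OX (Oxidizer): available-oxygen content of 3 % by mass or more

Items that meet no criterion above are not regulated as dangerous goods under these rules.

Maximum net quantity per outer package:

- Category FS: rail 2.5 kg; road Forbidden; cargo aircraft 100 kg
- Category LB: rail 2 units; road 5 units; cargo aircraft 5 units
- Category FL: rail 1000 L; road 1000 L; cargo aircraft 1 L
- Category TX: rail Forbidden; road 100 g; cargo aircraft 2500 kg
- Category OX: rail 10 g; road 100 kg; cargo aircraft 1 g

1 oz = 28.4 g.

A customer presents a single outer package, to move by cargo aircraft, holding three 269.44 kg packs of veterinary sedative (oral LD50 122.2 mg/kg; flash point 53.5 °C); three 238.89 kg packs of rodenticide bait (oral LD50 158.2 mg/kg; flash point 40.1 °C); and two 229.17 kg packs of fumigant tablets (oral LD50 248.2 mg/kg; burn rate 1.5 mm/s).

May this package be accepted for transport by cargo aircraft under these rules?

With oral LD50 122.2 mg/kg (≤ 300 mg/kg), the veterinary sedative falls in Category TX.
The rodenticide bait has oral LD50 158.2 mg/kg, which is ≤ 300 mg/kg, so it is Category TX (Toxic).
Fumigant tablets: oral LD50 248.2 mg/kg ≤ 300 mg/kg → Category TX (Toxic).
Total Category TX: (three 269.44 kg packs = 808.32 kg) + (three 238.89 kg packs = 716.67 kg) + (two 229.17 kg packs = 458.34 kg) = 1983.33 kg.
1983.33 kg ≤ 2500 kg (cargo aircraft limit, Category TX) — within limit.

Yes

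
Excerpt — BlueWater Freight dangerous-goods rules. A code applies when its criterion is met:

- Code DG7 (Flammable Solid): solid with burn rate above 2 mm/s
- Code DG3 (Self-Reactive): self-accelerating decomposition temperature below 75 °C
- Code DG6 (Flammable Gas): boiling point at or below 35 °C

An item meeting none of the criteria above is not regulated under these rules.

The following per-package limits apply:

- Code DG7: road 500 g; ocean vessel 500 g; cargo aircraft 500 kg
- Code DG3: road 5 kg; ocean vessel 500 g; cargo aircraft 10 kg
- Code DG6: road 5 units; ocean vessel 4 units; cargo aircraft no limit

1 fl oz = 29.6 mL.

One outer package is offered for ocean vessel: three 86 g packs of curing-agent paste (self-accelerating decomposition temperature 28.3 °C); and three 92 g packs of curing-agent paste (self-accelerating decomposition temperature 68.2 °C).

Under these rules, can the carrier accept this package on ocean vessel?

The curing-agent paste has self-accelerating decomposition temperature 28.3 °C, which is < 75 °C, so it is Code DG3 (Self-Reactive).
The curing-agent paste has self-accelerating decomposition temperature 68.2 °C, which is < 75 °C, so it is Code DG3 (Self-Reactive).
Code DG3 net quantity: (three 86 g packs = 258 g) + (three 92 g packs = 276 g) = 534 g.
534 g > 500 g (ocean vessel limit, Code DG3) — over the limit.

No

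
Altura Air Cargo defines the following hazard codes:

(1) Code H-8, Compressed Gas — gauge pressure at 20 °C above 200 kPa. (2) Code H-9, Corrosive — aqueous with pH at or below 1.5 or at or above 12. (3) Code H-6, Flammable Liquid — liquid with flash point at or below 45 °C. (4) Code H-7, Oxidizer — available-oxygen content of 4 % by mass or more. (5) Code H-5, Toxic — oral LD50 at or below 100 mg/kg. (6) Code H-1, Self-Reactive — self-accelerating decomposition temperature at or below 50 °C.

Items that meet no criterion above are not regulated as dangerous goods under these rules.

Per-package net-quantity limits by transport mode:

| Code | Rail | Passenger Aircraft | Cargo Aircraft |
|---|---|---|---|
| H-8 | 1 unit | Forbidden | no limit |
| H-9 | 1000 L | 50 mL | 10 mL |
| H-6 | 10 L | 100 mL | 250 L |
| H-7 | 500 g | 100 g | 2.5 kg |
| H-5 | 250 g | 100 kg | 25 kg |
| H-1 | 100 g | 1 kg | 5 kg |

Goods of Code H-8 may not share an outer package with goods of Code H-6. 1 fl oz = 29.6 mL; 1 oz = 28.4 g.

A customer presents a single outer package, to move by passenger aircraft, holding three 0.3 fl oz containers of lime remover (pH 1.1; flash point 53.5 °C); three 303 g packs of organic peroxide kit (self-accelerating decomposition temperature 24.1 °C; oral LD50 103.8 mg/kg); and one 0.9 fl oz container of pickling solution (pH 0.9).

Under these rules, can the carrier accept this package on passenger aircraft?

No

pH 1.1 meets the Code H-9 criterion (Corrosive), so the lime remover is Code H-9.
Organic peroxide kit: self-accelerating decomposition temperature 24.1 °C ≤ 50 °C → Code H-1 (Self-Reactive).
With pH 0.9 (≤ 1.5), the pickling solution falls in Code H-9.
Total Code H-9: (three 0.3 fl oz containers = 26.64 mL) + (one 0.9 fl oz container = 26.64 mL) = 53.28 mL.
That exceeds the Code H-9 passenger aircraft limit of 50 mL.
Code H-1 quantity: three 303 g packs = 909 g.
909 g ≤ 1 kg (passenger aircraft limit, Code H-1) — within limit.
The segregation rule (Code H-8 with Code H-6) does not apply to Code H-9 with Code H-1.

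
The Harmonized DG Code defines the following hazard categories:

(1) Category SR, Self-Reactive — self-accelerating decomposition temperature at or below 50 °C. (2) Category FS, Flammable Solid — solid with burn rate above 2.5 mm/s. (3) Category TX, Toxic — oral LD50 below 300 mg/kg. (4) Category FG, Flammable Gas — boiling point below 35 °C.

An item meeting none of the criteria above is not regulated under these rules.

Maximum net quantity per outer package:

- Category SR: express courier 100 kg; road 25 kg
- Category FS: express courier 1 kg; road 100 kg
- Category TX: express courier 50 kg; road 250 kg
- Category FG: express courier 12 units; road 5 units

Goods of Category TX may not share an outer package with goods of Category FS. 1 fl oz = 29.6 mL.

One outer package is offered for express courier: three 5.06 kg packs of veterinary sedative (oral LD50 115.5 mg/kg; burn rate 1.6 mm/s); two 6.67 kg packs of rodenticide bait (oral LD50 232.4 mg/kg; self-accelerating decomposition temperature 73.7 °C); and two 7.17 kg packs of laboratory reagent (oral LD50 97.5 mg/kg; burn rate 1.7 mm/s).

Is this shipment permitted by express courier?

Yes

The veterinary sedative has oral LD50 115.5 mg/kg, which is < 300 mg/kg, so it is Category TX (Toxic).
Oral LD50 232.4 mg/kg meets the Category TX criterion (Toxic), so the rodenticide bait is Category TX.
The laboratory reagent has oral LD50 97.5 mg/kg, which is < 300 mg/kg, so it is Category TX (Toxic).
Total Category TX: (three 5.06 kg packs = 15.18 kg) + (two 6.67 kg packs = 13.34 kg) + (two 7.17 kg packs = 14.34 kg) = 42.86 kg.
42.86 kg ≤ 50 kg (express courier limit, Category TX) — within limit.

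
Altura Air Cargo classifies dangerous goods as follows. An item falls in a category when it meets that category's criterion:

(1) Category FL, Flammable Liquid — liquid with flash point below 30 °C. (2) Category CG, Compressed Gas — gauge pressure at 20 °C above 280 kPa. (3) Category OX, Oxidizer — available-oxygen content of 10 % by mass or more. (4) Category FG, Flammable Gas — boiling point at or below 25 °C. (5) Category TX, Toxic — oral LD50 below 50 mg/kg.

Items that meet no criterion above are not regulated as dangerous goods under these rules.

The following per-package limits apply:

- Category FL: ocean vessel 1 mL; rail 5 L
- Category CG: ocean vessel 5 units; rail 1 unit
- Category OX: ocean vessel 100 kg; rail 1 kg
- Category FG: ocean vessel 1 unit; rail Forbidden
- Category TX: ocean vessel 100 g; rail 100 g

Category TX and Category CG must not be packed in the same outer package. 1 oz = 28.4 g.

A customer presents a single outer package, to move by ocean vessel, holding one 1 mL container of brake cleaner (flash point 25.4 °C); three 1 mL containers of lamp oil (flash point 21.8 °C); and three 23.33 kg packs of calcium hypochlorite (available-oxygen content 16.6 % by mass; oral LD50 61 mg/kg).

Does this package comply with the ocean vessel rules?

Brake cleaner: flash point 25.4 °C < 30 °C → Category FL (Flammable Liquid).
The lamp oil has flash point 21.8 °C, which is < 30 °C, so it is Category FL (Flammable Liquid).
With available-oxygen content 16.6 % by mass (≥ 10 % by mass), the calcium hypochlorite falls in Category OX.
Total Category FL: 1 mL + (three 1 mL containers = 3 mL) = 4 mL.
That exceeds the Category FL ocean vessel limit of 1 mL.
Category OX quantity: three 23.33 kg packs = 69.99 kg.
That is within the Category OX ocean vessel limit of 100 kg.
The segregation rule (Category TX with Category CG) does not apply to Category FL with Category OX.

No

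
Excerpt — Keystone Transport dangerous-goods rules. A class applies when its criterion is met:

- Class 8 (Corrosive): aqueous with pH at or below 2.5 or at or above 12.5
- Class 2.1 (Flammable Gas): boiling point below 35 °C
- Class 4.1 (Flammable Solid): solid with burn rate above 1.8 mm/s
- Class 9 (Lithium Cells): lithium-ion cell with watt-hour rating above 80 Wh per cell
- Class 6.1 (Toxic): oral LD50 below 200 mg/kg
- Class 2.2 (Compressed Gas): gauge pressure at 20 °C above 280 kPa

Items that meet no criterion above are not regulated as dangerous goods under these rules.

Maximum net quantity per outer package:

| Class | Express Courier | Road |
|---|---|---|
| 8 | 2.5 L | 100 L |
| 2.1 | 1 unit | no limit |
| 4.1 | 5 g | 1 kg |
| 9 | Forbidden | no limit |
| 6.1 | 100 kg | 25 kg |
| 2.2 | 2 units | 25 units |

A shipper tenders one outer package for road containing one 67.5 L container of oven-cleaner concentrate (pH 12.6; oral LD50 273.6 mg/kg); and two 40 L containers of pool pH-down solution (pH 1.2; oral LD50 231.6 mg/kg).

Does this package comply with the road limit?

Oven-cleaner concentrate: pH 12.6 ≥ 12.5 → Class 8 (Corrosive).
The pool pH-down solution has pH 1.2, which is ≤ 2.5, so it is Class 8 (Corrosive).
Total Class 8: 67.5 L + (two 40 L containers = 80 L) = 147.5 L.
147.5 L exceeds the road limit of 100 L for Class 8.

No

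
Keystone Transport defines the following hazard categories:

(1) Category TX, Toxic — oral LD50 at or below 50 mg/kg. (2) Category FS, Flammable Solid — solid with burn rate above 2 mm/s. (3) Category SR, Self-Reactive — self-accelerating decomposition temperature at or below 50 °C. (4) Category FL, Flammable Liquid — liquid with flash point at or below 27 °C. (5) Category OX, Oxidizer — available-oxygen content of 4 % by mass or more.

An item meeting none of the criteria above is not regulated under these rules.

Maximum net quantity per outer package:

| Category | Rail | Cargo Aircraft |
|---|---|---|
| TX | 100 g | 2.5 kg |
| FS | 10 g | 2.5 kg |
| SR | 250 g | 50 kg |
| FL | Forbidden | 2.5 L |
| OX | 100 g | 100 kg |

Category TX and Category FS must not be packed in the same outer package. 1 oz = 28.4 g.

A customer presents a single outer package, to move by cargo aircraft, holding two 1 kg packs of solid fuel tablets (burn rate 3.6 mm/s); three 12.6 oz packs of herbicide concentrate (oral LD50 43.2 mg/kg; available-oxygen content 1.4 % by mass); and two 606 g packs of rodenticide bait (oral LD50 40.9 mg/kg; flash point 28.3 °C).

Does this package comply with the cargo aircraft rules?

The solid fuel tablets have burn rate 3.6 mm/s, which is > 2 mm/s, so they are Category FS (Flammable Solid).
With oral LD50 43.2 mg/kg (≤ 50 mg/kg), the herbicide concentrate falls in Category TX.
Rodenticide bait: oral LD50 40.9 mg/kg ≤ 50 mg/kg → Category TX (Toxic).
Category TX net quantity: (three 12.6 oz packs = 1073.52 g) + (two 606 g packs = 1.212 kg) = 2285.52 g.
2285.52 g ≤ 2.5 kg (cargo aircraft limit, Category TX) — within limit.
Category FS quantity: two 1 kg packs = 2 kg.
That is within the Category FS cargo aircraft limit of 2.5 kg.
Category TX and Category FS may not share an outer package.

No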